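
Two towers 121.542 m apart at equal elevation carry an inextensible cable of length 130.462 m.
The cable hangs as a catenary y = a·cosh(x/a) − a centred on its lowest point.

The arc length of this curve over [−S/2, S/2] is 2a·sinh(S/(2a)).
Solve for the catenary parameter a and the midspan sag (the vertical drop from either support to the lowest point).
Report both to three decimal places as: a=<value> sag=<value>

seed: a₀ = √(S³/(24(L−S))) = √(121.542³/(24·8.920)) = 91.580186
iter 1: u=0.663582  f(a)=+1.985e-01  f'(a)=-2.035e-01  a ← 91.580186 − (+1.985e-01/-2.035e-01) = 92.555363
iter 2: u=0.656591  f(a)=+3.215e-03  f'(a)=-1.970e-01  a ← 92.555363 − (+3.215e-03/-1.970e-01) = 92.571683
iter 3: u=0.656475  f(a)=+8.742e-07  f'(a)=-1.969e-01  a ← 92.571683 − (+8.742e-07/-1.969e-01) = 92.571687
iter 4: u=0.656475  f(a)=+5.684e-14  f'(a)=-1.969e-01  a ← 92.571687 − (+5.684e-14/-1.969e-01) = 92.571687
converged: |Δa| < 1e-12 after 4 iterations
sag = a·(cosh(S/(2a)) − 1) = 92.571687·(cosh(0.656475) − 1) = 20.674066
T_max/T_min = cosh(S/(2a)) = 1.223330

a=92.572 sag=20.674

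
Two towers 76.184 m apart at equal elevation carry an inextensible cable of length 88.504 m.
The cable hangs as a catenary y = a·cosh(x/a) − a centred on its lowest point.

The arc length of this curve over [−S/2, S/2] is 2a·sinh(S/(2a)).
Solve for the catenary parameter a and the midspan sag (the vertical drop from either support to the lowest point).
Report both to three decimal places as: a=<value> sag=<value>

seed: a₀ = √(S³/(24(L−S))) = √(76.184³/(24·12.320)) = 38.670936
iter 1: u=0.985029  f(a)=+6.117e-01  f'(a)=-7.012e-01  a ← 38.670936 − (+6.117e-01/-7.012e-01) = 39.543313
iter 2: u=0.963298  f(a)=+2.131e-02  f'(a)=-6.531e-01  a ← 39.543313 − (+2.131e-02/-6.531e-01) = 39.575944
iter 3: u=0.962504  f(a)=+2.794e-05  f'(a)=-6.514e-01  a ← 39.575944 − (+2.794e-05/-6.514e-01) = 39.575987
iter 4: u=0.962503  f(a)=+4.815e-11  f'(a)=-6.514e-01  a ← 39.575987 − (+4.815e-11/-6.514e-01) = 39.575987
iter 5: u=0.962503  f(a)=+0.000e+00  f'(a)=-6.514e-01  a ← 39.575987 − (+0.000e+00/-6.514e-01) = 39.575987
converged: |Δa| < 1e-12 after 5 iterations
sag = a·(cosh(S/(2a)) − 1) = 39.575987·(cosh(0.962503) − 1) = 19.791498
T_max/T_min = cosh(S/(2a)) = 1.500089

a=39.576 sag=19.791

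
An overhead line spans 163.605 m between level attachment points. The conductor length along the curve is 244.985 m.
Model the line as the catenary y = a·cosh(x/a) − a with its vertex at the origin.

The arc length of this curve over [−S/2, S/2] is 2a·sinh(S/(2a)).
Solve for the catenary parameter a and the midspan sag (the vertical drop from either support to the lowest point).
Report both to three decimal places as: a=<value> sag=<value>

a=50.545 sag=81.966

seed: a₀ = √(S³/(24(L−S))) = √(163.605³/(24·81.380)) = 47.351135
iter 1: u=1.727572  f(a)=+1.304e+01  f'(a)=-4.579e+00  a ← 47.351135 − (+1.304e+01/-4.579e+00) = 50.199865
iter 2: u=1.629536  f(a)=+1.270e+00  f'(a)=-3.727e+00  a ← 50.199865 − (+1.270e+00/-3.727e+00) = 50.540574
iter 3: u=1.618551  f(a)=+1.490e-02  f'(a)=-3.640e+00  a ← 50.540574 − (+1.490e-02/-3.640e+00) = 50.544667
iter 4: u=1.618420  f(a)=+2.105e-06  f'(a)=-3.639e+00  a ← 50.544667 − (+2.105e-06/-3.639e+00) = 50.544668
iter 5: u=1.618420  f(a)=+2.842e-14  f'(a)=-3.639e+00  a ← 50.544668 − (+2.842e-14/-3.639e+00) = 50.544668
converged: |Δa| < 1e-12 after 5 iterations
sag = a·(cosh(S/(2a)) − 1) = 50.544668·(cosh(1.618420) − 1) = 81.966373
T_max/T_min = cosh(S/(2a)) = 2.621662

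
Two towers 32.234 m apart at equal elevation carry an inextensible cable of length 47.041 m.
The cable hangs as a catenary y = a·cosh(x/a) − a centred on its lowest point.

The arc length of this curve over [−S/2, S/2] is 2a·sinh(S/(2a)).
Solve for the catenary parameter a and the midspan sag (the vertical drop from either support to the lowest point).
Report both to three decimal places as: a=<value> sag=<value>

seed: a₀ = √(S³/(24(L−S))) = √(32.234³/(24·14.807)) = 9.708053
iter 1: u=1.660168  f(a)=+2.180e+00  f'(a)=-3.978e+00  a ← 9.708053 − (+2.180e+00/-3.978e+00) = 10.255942
iter 2: u=1.571479  f(a)=+1.981e-01  f'(a)=-3.285e+00  a ← 10.255942 − (+1.981e-01/-3.285e+00) = 10.316254
iter 3: u=1.562292  f(a)=+1.999e-03  f'(a)=-3.219e+00  a ← 10.316254 − (+1.999e-03/-3.219e+00) = 10.316875
iter 4: u=1.562198  f(a)=+2.079e-07  f'(a)=-3.219e+00  a ← 10.316875 − (+2.079e-07/-3.219e+00) = 10.316875
iter 5: u=1.562198  f(a)=+7.105e-15  f'(a)=-3.219e+00  a ← 10.316875 − (+7.105e-15/-3.219e+00) = 10.316875
converged: |Δa| < 1e-12 after 5 iterations
sag = a·(cosh(S/(2a)) − 1) = 10.316875·(cosh(1.562198) − 1) = 15.366813
T_max/T_min = cosh(S/(2a)) = 2.489483

a=10.317 sag=15.367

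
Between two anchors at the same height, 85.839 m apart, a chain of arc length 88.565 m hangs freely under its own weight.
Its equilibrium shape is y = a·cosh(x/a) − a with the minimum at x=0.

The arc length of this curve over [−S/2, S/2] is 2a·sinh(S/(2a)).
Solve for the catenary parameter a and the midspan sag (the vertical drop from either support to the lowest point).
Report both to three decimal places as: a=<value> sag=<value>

a=98.789 sag=9.471

seed: a₀ = √(S³/(24(L−S))) = √(85.839³/(24·2.726)) = 98.323749
iter 1: u=0.436512  f(a)=+2.609e-02  f'(a)=-5.651e-02  a ← 98.323749 − (+2.609e-02/-5.651e-02) = 98.785395
iter 2: u=0.434472  f(a)=+1.849e-04  f'(a)=-5.571e-02  a ← 98.785395 − (+1.849e-04/-5.571e-02) = 98.788713
iter 3: u=0.434458  f(a)=+9.432e-09  f'(a)=-5.571e-02  a ← 98.788713 − (+9.432e-09/-5.571e-02) = 98.788713
iter 4: u=0.434458  f(a)=+0.000e+00  f'(a)=-5.571e-02  a ← 98.788713 − (+0.000e+00/-5.571e-02) = 98.788713
converged: |Δa| < 1e-12 after 4 iterations
sag = a·(cosh(S/(2a)) − 1) = 98.788713·(cosh(0.434458) − 1) = 9.470927
T_max/T_min = cosh(S/(2a)) = 1.095871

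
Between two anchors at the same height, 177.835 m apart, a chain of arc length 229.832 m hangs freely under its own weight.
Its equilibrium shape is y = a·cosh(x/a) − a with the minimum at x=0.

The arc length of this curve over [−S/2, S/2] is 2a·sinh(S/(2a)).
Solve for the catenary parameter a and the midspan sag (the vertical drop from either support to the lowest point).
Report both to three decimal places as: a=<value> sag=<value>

a=69.898 sag=64.606

seed: a₀ = √(S³/(24(L−S))) = √(177.835³/(24·51.997)) = 67.132233
iter 1: u=1.324513  f(a)=+4.756e+00  f'(a)=-1.838e+00  a ← 67.132233 − (+4.756e+00/-1.838e+00) = 69.719328
iter 2: u=1.275364  f(a)=+2.888e-01  f'(a)=-1.621e+00  a ← 69.719328 − (+2.888e-01/-1.621e+00) = 69.897425
iter 3: u=1.272114  f(a)=+1.217e-03  f'(a)=-1.608e+00  a ← 69.897425 − (+1.217e-03/-1.608e+00) = 69.898182
iter 4: u=1.272100  f(a)=+2.180e-08  f'(a)=-1.608e+00  a ← 69.898182 − (+2.180e-08/-1.608e+00) = 69.898182
iter 5: u=1.272100  f(a)=+2.842e-14  f'(a)=-1.608e+00  a ← 69.898182 − (+2.842e-14/-1.608e+00) = 69.898182
converged: |Δa| < 1e-12 after 5 iterations
sag = a·(cosh(S/(2a)) − 1) = 69.898182·(cosh(1.272100) − 1) = 64.606252
T_max/T_min = cosh(S/(2a)) = 1.924291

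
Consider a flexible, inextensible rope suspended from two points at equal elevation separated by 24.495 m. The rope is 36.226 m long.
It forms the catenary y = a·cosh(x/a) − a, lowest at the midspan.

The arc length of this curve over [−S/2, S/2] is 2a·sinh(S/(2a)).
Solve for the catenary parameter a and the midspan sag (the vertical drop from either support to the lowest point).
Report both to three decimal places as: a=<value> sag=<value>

a=7.696 sag=11.984

seed: a₀ = √(S³/(24(L−S))) = √(24.495³/(24·11.731)) = 7.225086
iter 1: u=1.695136  f(a)=+1.805e+00  f'(a)=-4.281e+00  a ← 7.225086 − (+1.805e+00/-4.281e+00) = 7.646786
iter 2: u=1.601653  f(a)=+1.701e-01  f'(a)=-3.509e+00  a ← 7.646786 − (+1.701e-01/-3.509e+00) = 7.695268
iter 3: u=1.591562  f(a)=+1.858e-03  f'(a)=-3.433e+00  a ← 7.695268 − (+1.858e-03/-3.433e+00) = 7.695809
iter 4: u=1.591451  f(a)=+2.269e-07  f'(a)=-3.432e+00  a ← 7.695809 − (+2.269e-07/-3.432e+00) = 7.695809
iter 5: u=1.591451  f(a)=+7.105e-15  f'(a)=-3.432e+00  a ← 7.695809 − (+7.105e-15/-3.432e+00) = 7.695809
converged: |Δa| < 1e-12 after 5 iterations
sag = a·(cosh(S/(2a)) − 1) = 7.695809·(cosh(1.591451) − 1) = 11.984288
T_max/T_min = cosh(S/(2a)) = 2.557249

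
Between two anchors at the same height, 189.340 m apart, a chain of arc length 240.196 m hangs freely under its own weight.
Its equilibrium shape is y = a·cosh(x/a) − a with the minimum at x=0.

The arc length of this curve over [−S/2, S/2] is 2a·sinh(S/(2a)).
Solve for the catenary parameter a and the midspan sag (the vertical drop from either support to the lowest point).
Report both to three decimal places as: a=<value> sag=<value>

a=77.410 sag=65.474

seed: a₀ = √(S³/(24(L−S))) = √(189.340³/(24·50.856)) = 74.573897
iter 1: u=1.269479  f(a)=+4.259e+00  f'(a)=-1.597e+00  a ← 74.573897 − (+4.259e+00/-1.597e+00) = 77.241023
iter 2: u=1.225644  f(a)=+2.391e-01  f'(a)=-1.422e+00  a ← 77.241023 − (+2.391e-01/-1.422e+00) = 77.409191
iter 3: u=1.222981  f(a)=+8.533e-04  f'(a)=-1.412e+00  a ← 77.409191 − (+8.533e-04/-1.412e+00) = 77.409795
iter 4: u=1.222972  f(a)=+1.095e-08  f'(a)=-1.412e+00  a ← 77.409795 − (+1.095e-08/-1.412e+00) = 77.409795
iter 5: u=1.222972  f(a)=-2.842e-14  f'(a)=-1.412e+00  a ← 77.409795 − (-2.842e-14/-1.412e+00) = 77.409795
converged: |Δa| < 1e-12 after 5 iterations
sag = a·(cosh(S/(2a)) − 1) = 77.409795·(cosh(1.222972) − 1) = 65.474095
T_max/T_min = cosh(S/(2a)) = 1.845811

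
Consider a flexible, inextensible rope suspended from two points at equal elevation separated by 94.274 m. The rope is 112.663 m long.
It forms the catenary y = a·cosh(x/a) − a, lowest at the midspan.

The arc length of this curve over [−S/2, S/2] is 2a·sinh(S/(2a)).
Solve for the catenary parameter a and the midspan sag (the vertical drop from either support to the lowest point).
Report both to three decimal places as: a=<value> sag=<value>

seed: a₀ = √(S³/(24(L−S))) = √(94.274³/(24·18.389)) = 43.571572
iter 1: u=1.081829  f(a)=+1.107e+00  f'(a)=-9.471e-01  a ← 43.571572 − (+1.107e+00/-9.471e-01) = 44.739951
iter 2: u=1.053577  f(a)=+4.607e-02  f'(a)=-8.697e-01  a ← 44.739951 − (+4.607e-02/-8.697e-01) = 44.792924
iter 3: u=1.052331  f(a)=+8.755e-05  f'(a)=-8.664e-01  a ← 44.792924 − (+8.755e-05/-8.664e-01) = 44.793025
iter 4: u=1.052329  f(a)=+3.175e-10  f'(a)=-8.664e-01  a ← 44.793025 − (+3.175e-10/-8.664e-01) = 44.793025
iter 5: u=1.052329  f(a)=+0.000e+00  f'(a)=-8.664e-01  a ← 44.793025 − (+0.000e+00/-8.664e-01) = 44.793025
converged: |Δa| < 1e-12 after 5 iterations
sag = a·(cosh(S/(2a)) − 1) = 44.793025·(cosh(1.052329) − 1) = 27.176781
T_max/T_min = cosh(S/(2a)) = 1.606719

a=44.793 sag=27.177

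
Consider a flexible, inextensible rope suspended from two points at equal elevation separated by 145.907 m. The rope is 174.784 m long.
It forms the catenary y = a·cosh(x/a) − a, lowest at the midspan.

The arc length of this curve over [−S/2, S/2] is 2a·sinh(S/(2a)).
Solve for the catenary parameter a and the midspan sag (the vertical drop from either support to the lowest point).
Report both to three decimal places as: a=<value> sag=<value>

a=68.850 sag=42.405

seed: a₀ = √(S³/(24(L−S))) = √(145.907³/(24·28.877)) = 66.947218
iter 1: u=1.089717  f(a)=+1.764e+00  f'(a)=-9.696e-01  a ← 66.947218 − (+1.764e+00/-9.696e-01) = 68.766420
iter 2: u=1.060888  f(a)=+7.445e-02  f'(a)=-8.893e-01  a ← 68.766420 − (+7.445e-02/-8.893e-01) = 68.850142
iter 3: u=1.059598  f(a)=+1.456e-04  f'(a)=-8.858e-01  a ← 68.850142 − (+1.456e-04/-8.858e-01) = 68.850306
iter 4: u=1.059596  f(a)=+5.592e-10  f'(a)=-8.858e-01  a ← 68.850306 − (+5.592e-10/-8.858e-01) = 68.850306
iter 5: u=1.059596  f(a)=+0.000e+00  f'(a)=-8.858e-01  a ← 68.850306 − (+0.000e+00/-8.858e-01) = 68.850306
converged: |Δa| < 1e-12 after 5 iterations
sag = a·(cosh(S/(2a)) − 1) = 68.850306·(cosh(1.059596) − 1) = 42.404924
T_max/T_min = cosh(S/(2a)) = 1.615900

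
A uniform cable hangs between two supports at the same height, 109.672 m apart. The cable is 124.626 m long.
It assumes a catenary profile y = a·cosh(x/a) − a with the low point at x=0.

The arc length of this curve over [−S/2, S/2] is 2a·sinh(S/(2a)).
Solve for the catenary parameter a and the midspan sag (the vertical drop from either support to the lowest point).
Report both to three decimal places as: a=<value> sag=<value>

a=61.829 sag=25.953

seed: a₀ = √(S³/(24(L−S))) = √(109.672³/(24·14.954)) = 60.626059
iter 1: u=0.904496  f(a)=+6.238e-01  f'(a)=-5.349e-01  a ← 60.626059 − (+6.238e-01/-5.349e-01) = 61.792226
iter 2: u=0.887426  f(a)=+1.845e-02  f'(a)=-5.037e-01  a ← 61.792226 − (+1.845e-02/-5.037e-01) = 61.828862
iter 3: u=0.886900  f(a)=+1.724e-05  f'(a)=-5.027e-01  a ← 61.828862 − (+1.724e-05/-5.027e-01) = 61.828897
iter 4: u=0.886899  f(a)=+1.508e-11  f'(a)=-5.027e-01  a ← 61.828897 − (+1.508e-11/-5.027e-01) = 61.828897
converged: |Δa| < 1e-12 after 4 iterations
sag = a·(cosh(S/(2a)) − 1) = 61.828897·(cosh(0.886899) − 1) = 25.953348
T_max/T_min = cosh(S/(2a)) = 1.419761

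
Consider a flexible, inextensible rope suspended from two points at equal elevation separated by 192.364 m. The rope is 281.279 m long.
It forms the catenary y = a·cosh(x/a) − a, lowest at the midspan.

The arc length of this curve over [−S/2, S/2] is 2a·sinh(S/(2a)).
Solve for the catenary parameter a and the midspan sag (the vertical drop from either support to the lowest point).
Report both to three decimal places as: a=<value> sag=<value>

seed: a₀ = √(S³/(24(L−S))) = √(192.364³/(24·88.915)) = 57.755395
iter 1: u=1.665334  f(a)=+1.318e+01  f'(a)=-4.022e+00  a ← 57.755395 − (+1.318e+01/-4.022e+00) = 61.031346
iter 2: u=1.575944  f(a)=+1.204e+00  f'(a)=-3.318e+00  a ← 61.031346 − (+1.204e+00/-3.318e+00) = 61.394308
iter 3: u=1.566627  f(a)=+1.229e-02  f'(a)=-3.250e+00  a ← 61.394308 − (+1.229e-02/-3.250e+00) = 61.398090
iter 4: u=1.566531  f(a)=+1.310e-06  f'(a)=-3.249e+00  a ← 61.398090 − (+1.310e-06/-3.249e+00) = 61.398091
iter 5: u=1.566531  f(a)=+0.000e+00  f'(a)=-3.249e+00  a ← 61.398091 − (+0.000e+00/-3.249e+00) = 61.398091
converged: |Δa| < 1e-12 after 5 iterations
sag = a·(cosh(S/(2a)) − 1) = 61.398091·(cosh(1.566531) − 1) = 92.059377
T_max/T_min = cosh(S/(2a)) = 2.499385

a=61.398 sag=92.059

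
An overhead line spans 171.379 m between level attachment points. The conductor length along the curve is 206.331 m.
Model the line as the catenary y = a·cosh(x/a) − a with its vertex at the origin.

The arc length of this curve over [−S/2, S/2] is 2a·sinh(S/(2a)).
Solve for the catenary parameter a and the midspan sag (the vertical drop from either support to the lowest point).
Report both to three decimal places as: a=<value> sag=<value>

a=79.729 sag=50.654

seed: a₀ = √(S³/(24(L−S))) = √(171.379³/(24·34.952)) = 77.463082
iter 1: u=1.106198  f(a)=+2.202e+00  f'(a)=-1.018e+00  a ← 77.463082 − (+2.202e+00/-1.018e+00) = 79.626484
iter 2: u=1.076143  f(a)=+9.561e-02  f'(a)=-9.311e-01  a ← 79.626484 − (+9.561e-02/-9.311e-01) = 79.729168
iter 3: u=1.074757  f(a)=+1.984e-04  f'(a)=-9.273e-01  a ← 79.729168 − (+1.984e-04/-9.273e-01) = 79.729382
iter 4: u=1.074754  f(a)=+8.582e-10  f'(a)=-9.273e-01  a ← 79.729382 − (+8.582e-10/-9.273e-01) = 79.729382
iter 5: u=1.074754  f(a)=-2.842e-14  f'(a)=-9.273e-01  a ← 79.729382 − (-2.842e-14/-9.273e-01) = 79.729382
converged: |Δa| < 1e-12 after 5 iterations
sag = a·(cosh(S/(2a)) − 1) = 79.729382·(cosh(1.074754) − 1) = 50.654262
T_max/T_min = cosh(S/(2a)) = 1.635327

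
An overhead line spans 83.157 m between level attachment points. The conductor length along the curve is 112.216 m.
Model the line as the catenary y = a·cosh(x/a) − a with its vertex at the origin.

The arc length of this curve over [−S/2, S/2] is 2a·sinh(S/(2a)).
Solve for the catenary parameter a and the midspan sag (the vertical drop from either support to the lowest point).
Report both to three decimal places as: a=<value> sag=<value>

seed: a₀ = √(S³/(24(L−S))) = √(83.157³/(24·29.059)) = 28.714567
iter 1: u=1.447993  f(a)=+3.203e+00  f'(a)=-2.481e+00  a ← 28.714567 − (+3.203e+00/-2.481e+00) = 30.005359
iter 2: u=1.385702  f(a)=+2.286e-01  f'(a)=-2.139e+00  a ← 30.005359 − (+2.286e-01/-2.139e+00) = 30.112264
iter 3: u=1.380783  f(a)=+1.363e-03  f'(a)=-2.113e+00  a ← 30.112264 − (+1.363e-03/-2.113e+00) = 30.112909
iter 4: u=1.380753  f(a)=+4.908e-08  f'(a)=-2.113e+00  a ← 30.112909 − (+4.908e-08/-2.113e+00) = 30.112909
iter 5: u=1.380753  f(a)=-1.421e-14  f'(a)=-2.113e+00  a ← 30.112909 − (-1.421e-14/-2.113e+00) = 30.112909
converged: |Δa| < 1e-12 after 5 iterations
sag = a·(cosh(S/(2a)) − 1) = 30.112909·(cosh(1.380753) − 1) = 33.565148
T_max/T_min = cosh(S/(2a)) = 2.114643

a=30.113 sag=33.565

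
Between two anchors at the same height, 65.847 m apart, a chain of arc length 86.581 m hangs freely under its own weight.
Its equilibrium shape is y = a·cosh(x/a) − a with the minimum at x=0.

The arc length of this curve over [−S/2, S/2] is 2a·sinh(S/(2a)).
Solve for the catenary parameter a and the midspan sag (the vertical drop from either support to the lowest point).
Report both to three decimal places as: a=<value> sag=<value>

a=25.011 sag=24.985

seed: a₀ = √(S³/(24(L−S))) = √(65.847³/(24·20.734)) = 23.952829
iter 1: u=1.374514  f(a)=+2.049e+00  f'(a)=-2.081e+00  a ← 23.952829 − (+2.049e+00/-2.081e+00) = 24.937409
iter 2: u=1.320245  f(a)=+1.331e-01  f'(a)=-1.819e+00  a ← 24.937409 − (+1.331e-01/-1.819e+00) = 25.010599
iter 3: u=1.316382  f(a)=+6.481e-04  f'(a)=-1.801e+00  a ← 25.010599 − (+6.481e-04/-1.801e+00) = 25.010958
iter 4: u=1.316363  f(a)=+1.553e-08  f'(a)=-1.801e+00  a ← 25.010958 − (+1.553e-08/-1.801e+00) = 25.010958
iter 5: u=1.316363  f(a)=-1.421e-14  f'(a)=-1.801e+00  a ← 25.010958 − (-1.421e-14/-1.801e+00) = 25.010958
converged: |Δa| < 1e-12 after 5 iterations
sag = a·(cosh(S/(2a)) − 1) = 25.010958·(cosh(1.316363) − 1) = 24.985196
T_max/T_min = cosh(S/(2a)) = 1.998970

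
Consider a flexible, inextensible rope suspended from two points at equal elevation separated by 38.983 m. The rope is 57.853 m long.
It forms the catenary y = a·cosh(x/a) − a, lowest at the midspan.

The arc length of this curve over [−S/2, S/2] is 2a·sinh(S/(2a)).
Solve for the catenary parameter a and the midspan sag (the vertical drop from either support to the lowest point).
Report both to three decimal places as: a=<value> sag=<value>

a=12.190 sag=19.200

seed: a₀ = √(S³/(24(L−S))) = √(38.983³/(24·18.870)) = 11.437242
iter 1: u=1.704213  f(a)=+2.938e+00  f'(a)=-4.363e+00  a ← 11.437242 − (+2.938e+00/-4.363e+00) = 12.110531
iter 2: u=1.609467  f(a)=+2.794e-01  f'(a)=-3.569e+00  a ← 12.110531 − (+2.794e-01/-3.569e+00) = 12.188804
iter 3: u=1.599131  f(a)=+3.113e-03  f'(a)=-3.490e+00  a ← 12.188804 − (+3.113e-03/-3.490e+00) = 12.189696
iter 4: u=1.599014  f(a)=+3.962e-07  f'(a)=-3.489e+00  a ← 12.189696 − (+3.962e-07/-3.489e+00) = 12.189696
iter 5: u=1.599014  f(a)=+0.000e+00  f'(a)=-3.489e+00  a ← 12.189696 − (+0.000e+00/-3.489e+00) = 12.189696
converged: |Δa| < 1e-12 after 5 iterations
sag = a·(cosh(S/(2a)) − 1) = 12.189696·(cosh(1.599014) − 1) = 19.200288
T_max/T_min = cosh(S/(2a)) = 2.575124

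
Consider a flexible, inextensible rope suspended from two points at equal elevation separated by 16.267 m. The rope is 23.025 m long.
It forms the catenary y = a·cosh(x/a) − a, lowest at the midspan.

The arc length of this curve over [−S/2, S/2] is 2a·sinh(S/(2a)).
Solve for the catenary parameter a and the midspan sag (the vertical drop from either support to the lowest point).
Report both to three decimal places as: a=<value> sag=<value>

seed: a₀ = √(S³/(24(L−S))) = √(16.267³/(24·6.758)) = 5.151652
iter 1: u=1.578814  f(a)=+8.940e-01  f'(a)=-3.339e+00  a ← 5.151652 − (+8.940e-01/-3.339e+00) = 5.419437
iter 2: u=1.500802  f(a)=+7.444e-02  f'(a)=-2.804e+00  a ← 5.419437 − (+7.444e-02/-2.804e+00) = 5.445986
iter 3: u=1.493485  f(a)=+6.196e-04  f'(a)=-2.757e+00  a ← 5.445986 − (+6.196e-04/-2.757e+00) = 5.446211
iter 4: u=1.493424  f(a)=+4.372e-08  f'(a)=-2.757e+00  a ← 5.446211 − (+4.372e-08/-2.757e+00) = 5.446211
iter 5: u=1.493424  f(a)=+0.000e+00  f'(a)=-2.757e+00  a ← 5.446211 − (+0.000e+00/-2.757e+00) = 5.446211
converged: |Δa| < 1e-12 after 5 iterations
sag = a·(cosh(S/(2a)) − 1) = 5.446211·(cosh(1.493424) − 1) = 7.289521
T_max/T_min = cosh(S/(2a)) = 2.338457

a=5.446 sag=7.290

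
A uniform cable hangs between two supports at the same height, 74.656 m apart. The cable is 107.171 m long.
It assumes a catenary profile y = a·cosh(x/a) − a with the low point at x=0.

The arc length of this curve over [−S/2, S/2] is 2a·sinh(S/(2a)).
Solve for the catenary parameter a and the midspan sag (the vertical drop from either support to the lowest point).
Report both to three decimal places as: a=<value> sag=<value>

seed: a₀ = √(S³/(24(L−S))) = √(74.656³/(24·32.515)) = 23.091363
iter 1: u=1.616535  f(a)=+4.523e+00  f'(a)=-3.624e+00  a ← 23.091363 − (+4.523e+00/-3.624e+00) = 24.339223
iter 2: u=1.533656  f(a)=+3.925e-01  f'(a)=-3.020e+00  a ← 24.339223 − (+3.925e-01/-3.020e+00) = 24.469175
iter 3: u=1.525511  f(a)=+3.576e-03  f'(a)=-2.965e+00  a ← 24.469175 − (+3.576e-03/-2.965e+00) = 24.470381
iter 4: u=1.525436  f(a)=+3.029e-07  f'(a)=-2.965e+00  a ← 24.470381 − (+3.029e-07/-2.965e+00) = 24.470381
iter 5: u=1.525436  f(a)=+1.421e-14  f'(a)=-2.965e+00  a ← 24.470381 − (+1.421e-14/-2.965e+00) = 24.470381
converged: |Δa| < 1e-12 after 5 iterations
sag = a·(cosh(S/(2a)) − 1) = 24.470381·(cosh(1.525436) − 1) = 34.438068
T_max/T_min = cosh(S/(2a)) = 2.407337

a=24.470 sag=34.438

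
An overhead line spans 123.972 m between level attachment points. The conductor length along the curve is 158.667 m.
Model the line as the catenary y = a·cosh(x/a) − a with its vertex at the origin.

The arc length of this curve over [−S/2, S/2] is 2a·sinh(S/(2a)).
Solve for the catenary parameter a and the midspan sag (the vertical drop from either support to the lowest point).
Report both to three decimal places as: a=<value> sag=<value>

a=49.726 sag=43.903

seed: a₀ = √(S³/(24(L−S))) = √(123.972³/(24·34.695)) = 47.835062
iter 1: u=1.295828  f(a)=+3.032e+00  f'(a)=-1.709e+00  a ← 47.835062 − (+3.032e+00/-1.709e+00) = 49.609019
iter 2: u=1.249491  f(a)=+1.768e-01  f'(a)=-1.515e+00  a ← 49.609019 − (+1.768e-01/-1.515e+00) = 49.725727
iter 3: u=1.246558  f(a)=+6.839e-04  f'(a)=-1.503e+00  a ← 49.725727 − (+6.839e-04/-1.503e+00) = 49.726182
iter 4: u=1.246547  f(a)=+1.031e-08  f'(a)=-1.503e+00  a ← 49.726182 − (+1.031e-08/-1.503e+00) = 49.726182
iter 5: u=1.246547  f(a)=+0.000e+00  f'(a)=-1.503e+00  a ← 49.726182 − (+0.000e+00/-1.503e+00) = 49.726182
converged: |Δa| < 1e-12 after 5 iterations
sag = a·(cosh(S/(2a)) − 1) = 49.726182·(cosh(1.246547) − 1) = 43.903394
T_max/T_min = cosh(S/(2a)) = 1.882903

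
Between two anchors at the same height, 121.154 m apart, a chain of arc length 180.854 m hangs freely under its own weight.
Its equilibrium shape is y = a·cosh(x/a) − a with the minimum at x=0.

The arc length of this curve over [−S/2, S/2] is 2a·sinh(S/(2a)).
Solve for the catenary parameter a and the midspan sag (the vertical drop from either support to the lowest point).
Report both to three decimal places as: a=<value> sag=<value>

a=37.586 sag=60.341

seed: a₀ = √(S³/(24(L−S))) = √(121.154³/(24·59.700)) = 35.230098
iter 1: u=1.719467  f(a)=+9.473e+00  f'(a)=-4.503e+00  a ← 35.230098 − (+9.473e+00/-4.503e+00) = 37.333781
iter 2: u=1.622579  f(a)=+9.148e-01  f'(a)=-3.672e+00  a ← 37.333781 − (+9.148e-01/-3.672e+00) = 37.582928
iter 3: u=1.611822  f(a)=+1.054e-02  f'(a)=-3.588e+00  a ← 37.582928 − (+1.054e-02/-3.588e+00) = 37.585867
iter 4: u=1.611696  f(a)=+1.437e-06  f'(a)=-3.587e+00  a ← 37.585867 − (+1.437e-06/-3.587e+00) = 37.585867
iter 5: u=1.611696  f(a)=+2.842e-14  f'(a)=-3.587e+00  a ← 37.585867 − (+2.842e-14/-3.587e+00) = 37.585867
converged: |Δa| < 1e-12 after 5 iterations
sag = a·(cosh(S/(2a)) − 1) = 37.585867·(cosh(1.611696) − 1) = 60.341349
T_max/T_min = cosh(S/(2a)) = 2.605427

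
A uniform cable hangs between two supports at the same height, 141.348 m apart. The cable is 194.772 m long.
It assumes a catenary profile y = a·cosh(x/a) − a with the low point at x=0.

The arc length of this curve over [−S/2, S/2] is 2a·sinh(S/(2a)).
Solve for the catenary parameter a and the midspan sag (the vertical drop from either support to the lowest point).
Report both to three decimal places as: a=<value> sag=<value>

a=49.390 sag=59.805

seed: a₀ = √(S³/(24(L−S))) = √(141.348³/(24·53.424)) = 46.931094
iter 1: u=1.505910  f(a)=+6.395e+00  f'(a)=-2.837e+00  a ← 46.931094 − (+6.395e+00/-2.837e+00) = 49.185626
iter 2: u=1.436883  f(a)=+4.897e-01  f'(a)=-2.417e+00  a ← 49.185626 − (+4.897e-01/-2.417e+00) = 49.388207
iter 3: u=1.430989  f(a)=+3.398e-03  f'(a)=-2.384e+00  a ← 49.388207 − (+3.398e-03/-2.384e+00) = 49.389633
iter 4: u=1.430948  f(a)=+1.661e-07  f'(a)=-2.384e+00  a ← 49.389633 − (+1.661e-07/-2.384e+00) = 49.389633
iter 5: u=1.430948  f(a)=-2.842e-14  f'(a)=-2.384e+00  a ← 49.389633 − (-2.842e-14/-2.384e+00) = 49.389633
converged: |Δa| < 1e-12 after 5 iterations
sag = a·(cosh(S/(2a)) − 1) = 49.389633·(cosh(1.430948) − 1) = 59.804547
T_max/T_min = cosh(S/(2a)) = 2.210872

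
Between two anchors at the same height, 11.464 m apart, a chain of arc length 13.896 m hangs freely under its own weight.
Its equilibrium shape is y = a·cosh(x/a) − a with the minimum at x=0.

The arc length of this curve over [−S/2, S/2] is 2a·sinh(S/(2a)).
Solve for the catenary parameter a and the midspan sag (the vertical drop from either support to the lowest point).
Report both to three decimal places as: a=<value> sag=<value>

a=5.235 sag=3.464

seed: a₀ = √(S³/(24(L−S))) = √(11.464³/(24·2.432)) = 5.080622
iter 1: u=1.128208  f(a)=+1.596e-01  f'(a)=-1.085e+00  a ← 5.080622 − (+1.596e-01/-1.085e+00) = 5.227690
iter 2: u=1.096469  f(a)=+7.190e-03  f'(a)=-9.891e-01  a ← 5.227690 − (+7.190e-03/-9.891e-01) = 5.234960
iter 3: u=1.094946  f(a)=+1.613e-05  f'(a)=-9.847e-01  a ← 5.234960 − (+1.613e-05/-9.847e-01) = 5.234976
iter 4: u=1.094943  f(a)=+8.154e-11  f'(a)=-9.847e-01  a ← 5.234976 − (+8.154e-11/-9.847e-01) = 5.234976
iter 5: u=1.094943  f(a)=+0.000e+00  f'(a)=-9.847e-01  a ← 5.234976 − (+0.000e+00/-9.847e-01) = 5.234976
converged: |Δa| < 1e-12 after 5 iterations
sag = a·(cosh(S/(2a)) − 1) = 5.234976·(cosh(1.094943) − 1) = 3.464431
T_max/T_min = cosh(S/(2a)) = 1.661785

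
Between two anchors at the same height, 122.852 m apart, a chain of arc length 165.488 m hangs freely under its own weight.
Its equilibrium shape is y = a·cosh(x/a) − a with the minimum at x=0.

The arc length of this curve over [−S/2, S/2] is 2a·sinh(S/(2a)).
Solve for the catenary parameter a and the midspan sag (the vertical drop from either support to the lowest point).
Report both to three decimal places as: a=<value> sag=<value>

a=44.627 sag=49.384

seed: a₀ = √(S³/(24(L−S))) = √(122.852³/(24·42.636)) = 42.567633
iter 1: u=1.443021  f(a)=+4.666e+00  f'(a)=-2.453e+00  a ← 42.567633 − (+4.666e+00/-2.453e+00) = 44.469965
iter 2: u=1.381292  f(a)=+3.310e-01  f'(a)=-2.116e+00  a ← 44.469965 − (+3.310e-01/-2.116e+00) = 44.626397
iter 3: u=1.376450  f(a)=+1.947e-03  f'(a)=-2.091e+00  a ← 44.626397 − (+1.947e-03/-2.091e+00) = 44.627328
iter 4: u=1.376421  f(a)=+6.825e-08  f'(a)=-2.091e+00  a ← 44.627328 − (+6.825e-08/-2.091e+00) = 44.627328
iter 5: u=1.376421  f(a)=+2.842e-14  f'(a)=-2.091e+00  a ← 44.627328 − (+2.842e-14/-2.091e+00) = 44.627328
converged: |Δa| < 1e-12 after 5 iterations
sag = a·(cosh(S/(2a)) − 1) = 44.627328·(cosh(1.376421) − 1) = 49.384203
T_max/T_min = cosh(S/(2a)) = 2.106591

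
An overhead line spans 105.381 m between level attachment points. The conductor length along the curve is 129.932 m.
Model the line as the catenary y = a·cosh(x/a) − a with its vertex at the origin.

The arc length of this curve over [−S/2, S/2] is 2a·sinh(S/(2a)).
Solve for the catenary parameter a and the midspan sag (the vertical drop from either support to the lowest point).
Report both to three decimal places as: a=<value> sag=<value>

seed: a₀ = √(S³/(24(L−S))) = √(105.381³/(24·24.551)) = 44.565959
iter 1: u=1.182304  f(a)=+1.774e+00  f'(a)=-1.264e+00  a ← 44.565959 − (+1.774e+00/-1.264e+00) = 45.969911
iter 2: u=1.146195  f(a)=+8.729e-02  f'(a)=-1.142e+00  a ← 45.969911 − (+8.729e-02/-1.142e+00) = 46.046337
iter 3: u=1.144293  f(a)=+2.355e-04  f'(a)=-1.136e+00  a ← 46.046337 − (+2.355e-04/-1.136e+00) = 46.046544
iter 4: u=1.144288  f(a)=+1.724e-09  f'(a)=-1.136e+00  a ← 46.046544 − (+1.724e-09/-1.136e+00) = 46.046544
iter 5: u=1.144288  f(a)=+0.000e+00  f'(a)=-1.136e+00  a ← 46.046544 − (+0.000e+00/-1.136e+00) = 46.046544
converged: |Δa| < 1e-12 after 5 iterations
sag = a·(cosh(S/(2a)) − 1) = 46.046544·(cosh(1.144288) − 1) = 33.583007
T_max/T_min = cosh(S/(2a)) = 1.729327

a=46.047 sag=33.583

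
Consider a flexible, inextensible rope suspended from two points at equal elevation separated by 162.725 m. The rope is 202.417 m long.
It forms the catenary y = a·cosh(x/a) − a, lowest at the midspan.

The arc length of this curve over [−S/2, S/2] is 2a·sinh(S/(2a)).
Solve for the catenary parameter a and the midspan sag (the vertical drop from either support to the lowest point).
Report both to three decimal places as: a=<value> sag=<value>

seed: a₀ = √(S³/(24(L−S))) = √(162.725³/(24·39.692)) = 67.254958
iter 1: u=1.209762  f(a)=+3.008e+00  f'(a)=-1.362e+00  a ← 67.254958 − (+3.008e+00/-1.362e+00) = 69.462735
iter 2: u=1.171311  f(a)=+1.545e-01  f'(a)=-1.226e+00  a ← 69.462735 − (+1.545e-01/-1.226e+00) = 69.588749
iter 3: u=1.169190  f(a)=+4.561e-04  f'(a)=-1.218e+00  a ← 69.588749 − (+4.561e-04/-1.218e+00) = 69.589123
iter 4: u=1.169184  f(a)=+4.003e-09  f'(a)=-1.218e+00  a ← 69.589123 − (+4.003e-09/-1.218e+00) = 69.589123
iter 5: u=1.169184  f(a)=+0.000e+00  f'(a)=-1.218e+00  a ← 69.589123 − (+0.000e+00/-1.218e+00) = 69.589123
converged: |Δa| < 1e-12 after 5 iterations
sag = a·(cosh(S/(2a)) − 1) = 69.589123·(cosh(1.169184) − 1) = 53.235168
T_max/T_min = cosh(S/(2a)) = 1.764993

a=69.589 sag=53.235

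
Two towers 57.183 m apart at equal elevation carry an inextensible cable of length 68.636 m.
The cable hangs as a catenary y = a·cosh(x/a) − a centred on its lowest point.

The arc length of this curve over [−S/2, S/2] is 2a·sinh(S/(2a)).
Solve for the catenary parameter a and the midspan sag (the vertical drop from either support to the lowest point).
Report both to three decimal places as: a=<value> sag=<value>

a=26.832 sag=16.731

seed: a₀ = √(S³/(24(L−S))) = √(57.183³/(24·11.453)) = 26.081655
iter 1: u=1.096230  f(a)=+7.082e-01  f'(a)=-9.884e-01  a ← 26.081655 − (+7.082e-01/-9.884e-01) = 26.798145
iter 2: u=1.066921  f(a)=+3.023e-02  f'(a)=-9.057e-01  a ← 26.798145 − (+3.023e-02/-9.057e-01) = 26.831525
iter 3: u=1.065594  f(a)=+6.053e-05  f'(a)=-9.020e-01  a ← 26.831525 − (+6.053e-05/-9.020e-01) = 26.831592
iter 4: u=1.065591  f(a)=+2.437e-10  f'(a)=-9.020e-01  a ← 26.831592 − (+2.437e-10/-9.020e-01) = 26.831592
iter 5: u=1.065591  f(a)=+0.000e+00  f'(a)=-9.020e-01  a ← 26.831592 − (+0.000e+00/-9.020e-01) = 26.831592
converged: |Δa| < 1e-12 after 5 iterations
sag = a·(cosh(S/(2a)) − 1) = 26.831592·(cosh(1.065591) − 1) = 16.730541
T_max/T_min = cosh(S/(2a)) = 1.623539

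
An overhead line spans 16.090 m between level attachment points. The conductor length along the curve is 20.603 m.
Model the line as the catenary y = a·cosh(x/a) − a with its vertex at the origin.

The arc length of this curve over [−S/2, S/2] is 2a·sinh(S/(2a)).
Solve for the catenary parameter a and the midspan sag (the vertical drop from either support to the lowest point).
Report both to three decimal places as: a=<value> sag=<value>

a=6.447 sag=5.705

seed: a₀ = √(S³/(24(L−S))) = √(16.090³/(24·4.513)) = 6.201486
iter 1: u=1.297270  f(a)=+3.953e-01  f'(a)=-1.716e+00  a ← 6.201486 − (+3.953e-01/-1.716e+00) = 6.431918
iter 2: u=1.250793  f(a)=+2.310e-02  f'(a)=-1.520e+00  a ← 6.431918 − (+2.310e-02/-1.520e+00) = 6.447113
iter 3: u=1.247845  f(a)=+8.973e-05  f'(a)=-1.509e+00  a ← 6.447113 − (+8.973e-05/-1.509e+00) = 6.447172
iter 4: u=1.247834  f(a)=+1.365e-09  f'(a)=-1.509e+00  a ← 6.447172 − (+1.365e-09/-1.509e+00) = 6.447172
iter 5: u=1.247834  f(a)=+3.553e-15  f'(a)=-1.509e+00  a ← 6.447172 − (+3.553e-15/-1.509e+00) = 6.447172
converged: |Δa| < 1e-12 after 5 iterations
sag = a·(cosh(S/(2a)) − 1) = 6.447172·(cosh(1.247834) − 1) = 5.705479
T_max/T_min = cosh(S/(2a)) = 1.884958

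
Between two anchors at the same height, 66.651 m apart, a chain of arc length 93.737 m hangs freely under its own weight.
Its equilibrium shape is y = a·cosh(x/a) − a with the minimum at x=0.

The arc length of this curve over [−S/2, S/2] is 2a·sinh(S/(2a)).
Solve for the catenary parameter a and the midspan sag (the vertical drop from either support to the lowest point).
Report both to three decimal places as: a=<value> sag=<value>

a=22.538 sag=29.468

seed: a₀ = √(S³/(24(L−S))) = √(66.651³/(24·27.086)) = 21.341844
iter 1: u=1.561510  f(a)=+3.501e+00  f'(a)=-3.214e+00  a ← 21.341844 − (+3.501e+00/-3.214e+00) = 22.431133
iter 2: u=1.485681  f(a)=+2.859e-01  f'(a)=-2.708e+00  a ← 22.431133 − (+2.859e-01/-2.708e+00) = 22.536680
iter 3: u=1.478723  f(a)=+2.281e-03  f'(a)=-2.665e+00  a ← 22.536680 − (+2.281e-03/-2.665e+00) = 22.537535
iter 4: u=1.478667  f(a)=+1.478e-07  f'(a)=-2.665e+00  a ← 22.537535 − (+1.478e-07/-2.665e+00) = 22.537535
iter 5: u=1.478667  f(a)=-1.421e-14  f'(a)=-2.665e+00  a ← 22.537535 − (-1.421e-14/-2.665e+00) = 22.537535
converged: |Δa| < 1e-12 after 5 iterations
sag = a·(cosh(S/(2a)) − 1) = 22.537535·(cosh(1.478667) − 1) = 29.468203
T_max/T_min = cosh(S/(2a)) = 2.307517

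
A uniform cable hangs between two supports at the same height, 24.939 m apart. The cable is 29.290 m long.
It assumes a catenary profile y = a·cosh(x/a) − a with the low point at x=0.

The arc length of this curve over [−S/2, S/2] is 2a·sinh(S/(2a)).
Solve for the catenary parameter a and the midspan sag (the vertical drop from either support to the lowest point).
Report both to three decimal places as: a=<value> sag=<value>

seed: a₀ = √(S³/(24(L−S))) = √(24.939³/(24·4.351)) = 12.187606
iter 1: u=1.023130  f(a)=+2.335e-01  f'(a)=-7.916e-01  a ← 12.187606 − (+2.335e-01/-7.916e-01) = 12.482566
iter 2: u=0.998953  f(a)=+8.745e-03  f'(a)=-7.333e-01  a ← 12.482566 − (+8.745e-03/-7.333e-01) = 12.494492
iter 3: u=0.998000  f(a)=+1.333e-05  f'(a)=-7.311e-01  a ← 12.494492 − (+1.333e-05/-7.311e-01) = 12.494510
iter 4: u=0.997998  f(a)=+3.104e-11  f'(a)=-7.311e-01  a ← 12.494510 − (+3.104e-11/-7.311e-01) = 12.494510
iter 5: u=0.997998  f(a)=+0.000e+00  f'(a)=-7.311e-01  a ← 12.494510 − (+0.000e+00/-7.311e-01) = 12.494510
converged: |Δa| < 1e-12 after 5 iterations
sag = a·(cosh(S/(2a)) − 1) = 12.494510·(cosh(0.997998) − 1) = 6.756173
T_max/T_min = cosh(S/(2a)) = 1.540731

a=12.495 sag=6.756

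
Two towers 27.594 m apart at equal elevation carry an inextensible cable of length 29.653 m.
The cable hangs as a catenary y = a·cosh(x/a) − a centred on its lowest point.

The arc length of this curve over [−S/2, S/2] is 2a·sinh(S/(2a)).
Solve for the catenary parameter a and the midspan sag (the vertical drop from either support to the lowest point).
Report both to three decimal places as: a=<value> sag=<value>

a=20.847 sag=4.735

seed: a₀ = √(S³/(24(L−S))) = √(27.594³/(24·2.059)) = 20.619978
iter 1: u=0.669108  f(a)=+4.659e-02  f'(a)=-2.088e-01  a ← 20.619978 − (+4.659e-02/-2.088e-01) = 20.843095
iter 2: u=0.661946  f(a)=+7.669e-04  f'(a)=-2.020e-01  a ← 20.843095 − (+7.669e-04/-2.020e-01) = 20.846893
iter 3: u=0.661825  f(a)=+2.156e-07  f'(a)=-2.019e-01  a ← 20.846893 − (+2.156e-07/-2.019e-01) = 20.846894
iter 4: u=0.661825  f(a)=+1.421e-14  f'(a)=-2.019e-01  a ← 20.846894 − (+1.421e-14/-2.019e-01) = 20.846894
converged: |Δa| < 1e-12 after 4 iterations
sag = a·(cosh(S/(2a)) − 1) = 20.846894·(cosh(0.661825) − 1) = 4.734703
T_max/T_min = cosh(S/(2a)) = 1.227118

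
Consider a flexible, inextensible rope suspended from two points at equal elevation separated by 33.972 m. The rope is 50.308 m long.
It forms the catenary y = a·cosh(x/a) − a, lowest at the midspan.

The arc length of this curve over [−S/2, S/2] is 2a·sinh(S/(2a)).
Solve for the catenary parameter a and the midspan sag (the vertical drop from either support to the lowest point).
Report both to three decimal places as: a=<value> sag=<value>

a=10.654 sag=16.663

seed: a₀ = √(S³/(24(L−S))) = √(33.972³/(24·16.336)) = 10.000073
iter 1: u=1.698588  f(a)=+2.525e+00  f'(a)=-4.312e+00  a ← 10.000073 − (+2.525e+00/-4.312e+00) = 10.585647
iter 2: u=1.604626  f(a)=+2.388e-01  f'(a)=-3.532e+00  a ← 10.585647 − (+2.388e-01/-3.532e+00) = 10.653255
iter 3: u=1.594442  f(a)=+2.628e-03  f'(a)=-3.455e+00  a ← 10.653255 − (+2.628e-03/-3.455e+00) = 10.654016
iter 4: u=1.594328  f(a)=+3.260e-07  f'(a)=-3.454e+00  a ← 10.654016 − (+3.260e-07/-3.454e+00) = 10.654016
iter 5: u=1.594328  f(a)=+7.105e-15  f'(a)=-3.454e+00  a ← 10.654016 − (+7.105e-15/-3.454e+00) = 10.654016
converged: |Δa| < 1e-12 after 5 iterations
sag = a·(cosh(S/(2a)) − 1) = 10.654016·(cosh(1.594328) − 1) = 16.663227
T_max/T_min = cosh(S/(2a)) = 2.564032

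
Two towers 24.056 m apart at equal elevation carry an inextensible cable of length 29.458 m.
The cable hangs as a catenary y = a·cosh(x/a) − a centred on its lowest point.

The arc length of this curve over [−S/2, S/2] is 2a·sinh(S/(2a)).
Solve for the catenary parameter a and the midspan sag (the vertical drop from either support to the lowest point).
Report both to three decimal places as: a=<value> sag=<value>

a=10.695 sag=7.508

seed: a₀ = √(S³/(24(L−S))) = √(24.056³/(24·5.402)) = 10.362206
iter 1: u=1.160757  f(a)=+3.758e-01  f'(a)=-1.190e+00  a ← 10.362206 − (+3.758e-01/-1.190e+00) = 10.678006
iter 2: u=1.126428  f(a)=+1.786e-02  f'(a)=-1.079e+00  a ← 10.678006 − (+1.786e-02/-1.079e+00) = 10.694557
iter 3: u=1.124684  f(a)=+4.483e-05  f'(a)=-1.074e+00  a ← 10.694557 − (+4.483e-05/-1.074e+00) = 10.694599
iter 4: u=1.124680  f(a)=+2.838e-10  f'(a)=-1.074e+00  a ← 10.694599 − (+2.838e-10/-1.074e+00) = 10.694599
iter 5: u=1.124680  f(a)=+3.553e-15  f'(a)=-1.074e+00  a ← 10.694599 − (+3.553e-15/-1.074e+00) = 10.694599
converged: |Δa| < 1e-12 after 5 iterations
sag = a·(cosh(S/(2a)) − 1) = 10.694599·(cosh(1.124680) − 1) = 7.507541
T_max/T_min = cosh(S/(2a)) = 1.701994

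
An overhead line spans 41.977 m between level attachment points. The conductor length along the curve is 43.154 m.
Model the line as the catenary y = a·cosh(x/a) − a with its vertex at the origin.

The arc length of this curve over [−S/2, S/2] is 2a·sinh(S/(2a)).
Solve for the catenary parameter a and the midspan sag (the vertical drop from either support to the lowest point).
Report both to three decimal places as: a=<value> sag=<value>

a=51.385 sag=4.346

seed: a₀ = √(S³/(24(L−S))) = √(41.977³/(24·1.177)) = 51.170922
iter 1: u=0.410165  f(a)=+9.940e-03  f'(a)=-4.678e-02  a ← 51.170922 − (+9.940e-03/-4.678e-02) = 51.383408
iter 2: u=0.408468  f(a)=+6.226e-05  f'(a)=-4.620e-02  a ← 51.383408 − (+6.226e-05/-4.620e-02) = 51.384756
iter 3: u=0.408458  f(a)=+2.476e-09  f'(a)=-4.619e-02  a ← 51.384756 − (+2.476e-09/-4.619e-02) = 51.384756
iter 4: u=0.408458  f(a)=+7.105e-15  f'(a)=-4.619e-02  a ← 51.384756 − (+7.105e-15/-4.619e-02) = 51.384756
converged: |Δa| < 1e-12 after 4 iterations
sag = a·(cosh(S/(2a)) − 1) = 51.384756·(cosh(0.408458) − 1) = 4.346385
T_max/T_min = cosh(S/(2a)) = 1.084585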